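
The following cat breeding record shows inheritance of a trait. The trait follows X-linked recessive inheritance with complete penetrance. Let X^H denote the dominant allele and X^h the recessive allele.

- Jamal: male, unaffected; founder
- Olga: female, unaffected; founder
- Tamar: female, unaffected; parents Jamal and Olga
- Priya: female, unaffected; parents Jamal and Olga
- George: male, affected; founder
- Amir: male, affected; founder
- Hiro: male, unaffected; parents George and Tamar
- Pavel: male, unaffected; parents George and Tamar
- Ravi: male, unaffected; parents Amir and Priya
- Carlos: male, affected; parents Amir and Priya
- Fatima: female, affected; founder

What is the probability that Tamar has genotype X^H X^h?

1/5

Jamal is unaffected, so Jamal is X^H Y.
Olga is unaffected so carries H and passed h to Priya (X^H X^h, whose H came from Jamal), so Olga is X^H X^h.
Their cross gives offspring ratios 1/2 X^H X^H : 1/2 X^H X^h. Conditioning on Tamar being unaffected, P(X^H X^h) = 1/2 / 1 = 1/2 before taking Tamar's own offspring into account.
George is affected, so George is X^h Y.
Now use Tamar's offspring. Probability of each recorded status — unaffected son Hiro: 1/2 if Tamar is X^H X^h, 1 if X^H X^H; unaffected son Pavel: 1/2 if Tamar is X^H X^h, 1 if X^H X^H.
Bayes: P(X^H X^h) = 1/2·1/4 / (1/2·1/4 + 1/2·1) = 1/5.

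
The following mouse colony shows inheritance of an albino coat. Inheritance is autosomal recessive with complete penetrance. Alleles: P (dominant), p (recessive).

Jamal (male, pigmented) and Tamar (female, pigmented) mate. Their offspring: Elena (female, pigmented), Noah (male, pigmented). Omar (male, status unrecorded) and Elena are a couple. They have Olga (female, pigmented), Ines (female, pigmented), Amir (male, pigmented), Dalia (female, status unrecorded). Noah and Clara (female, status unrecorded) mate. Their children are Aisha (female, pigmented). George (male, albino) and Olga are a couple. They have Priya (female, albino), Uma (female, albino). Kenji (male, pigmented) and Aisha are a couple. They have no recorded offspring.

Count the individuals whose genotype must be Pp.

1

Obligate heterozygotes: Olga is pigmented so carries P and passed p to Priya (pp), so Olga is Pp.
Every other individual is either homozygous by phenotype or has at least one consistent homozygous assignment, so the count is 1.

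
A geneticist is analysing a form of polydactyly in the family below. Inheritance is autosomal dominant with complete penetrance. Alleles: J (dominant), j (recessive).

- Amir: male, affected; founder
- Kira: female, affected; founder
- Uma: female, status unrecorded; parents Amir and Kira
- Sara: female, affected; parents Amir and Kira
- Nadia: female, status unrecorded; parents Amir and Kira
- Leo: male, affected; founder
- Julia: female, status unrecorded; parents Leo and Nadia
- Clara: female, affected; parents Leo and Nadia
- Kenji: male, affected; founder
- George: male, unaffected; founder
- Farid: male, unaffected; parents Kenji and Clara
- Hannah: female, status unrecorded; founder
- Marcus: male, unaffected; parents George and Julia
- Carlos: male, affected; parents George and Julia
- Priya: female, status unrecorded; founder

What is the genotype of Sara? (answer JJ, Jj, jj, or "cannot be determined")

cannot be determined

Sara's phenotype allows JJ or Jj, and no parent or child forces a single allele at both positions; consistent genotype assignments exist with Sara as JJ or Jj.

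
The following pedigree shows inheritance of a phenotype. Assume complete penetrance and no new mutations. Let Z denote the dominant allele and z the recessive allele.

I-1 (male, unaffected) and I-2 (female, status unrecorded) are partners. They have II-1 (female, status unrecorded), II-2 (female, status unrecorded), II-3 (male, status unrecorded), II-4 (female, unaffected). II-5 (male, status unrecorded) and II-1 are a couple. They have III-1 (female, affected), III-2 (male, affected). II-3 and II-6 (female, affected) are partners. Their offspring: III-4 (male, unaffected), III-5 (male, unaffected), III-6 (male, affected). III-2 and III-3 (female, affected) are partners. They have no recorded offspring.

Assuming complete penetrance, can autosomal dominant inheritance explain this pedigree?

A consistent assignment under autosomal dominant exists: I-1 zz, I-2 Zz, II-1 Zz, II-2 Zz, II-3 Zz, II-4 zz, II-5 ZZ, II-6 Zz, III-1 ZZ, III-2 ZZ, III-3 ZZ, III-4 zz, III-5 zz, III-6 ZZ.
In this assignment every recorded phenotype matches its genotype and every non-founder's genotype is obtainable from its parents' genotypes, so the pedigree is consistent.

Yes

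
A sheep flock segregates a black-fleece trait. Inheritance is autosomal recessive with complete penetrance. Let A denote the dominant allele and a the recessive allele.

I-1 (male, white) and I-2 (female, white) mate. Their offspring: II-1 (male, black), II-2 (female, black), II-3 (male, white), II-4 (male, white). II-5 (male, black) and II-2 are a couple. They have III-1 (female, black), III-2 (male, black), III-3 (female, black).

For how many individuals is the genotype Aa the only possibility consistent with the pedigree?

Obligate heterozygotes: I-1 is white so carries A and passed a to II-1 (aa), so I-1 is Aa; I-2 is white so carries A and passed a to II-1 (aa), so I-2 is Aa.
Every other individual is either homozygous by phenotype or has at least one consistent homozygous assignment, so the count is 2.

2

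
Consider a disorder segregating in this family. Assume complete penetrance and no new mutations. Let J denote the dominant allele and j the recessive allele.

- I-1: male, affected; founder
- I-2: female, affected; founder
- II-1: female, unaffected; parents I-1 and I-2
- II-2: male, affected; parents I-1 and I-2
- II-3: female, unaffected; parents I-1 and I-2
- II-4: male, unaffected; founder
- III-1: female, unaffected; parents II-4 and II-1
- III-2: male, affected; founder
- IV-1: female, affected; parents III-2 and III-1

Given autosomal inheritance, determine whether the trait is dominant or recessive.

dominant

I-1 and I-2 are both affected yet have an unaffected child II-1. Under a recessive model two affected parents are homozygous and every child would be affected, so the trait cannot be recessive.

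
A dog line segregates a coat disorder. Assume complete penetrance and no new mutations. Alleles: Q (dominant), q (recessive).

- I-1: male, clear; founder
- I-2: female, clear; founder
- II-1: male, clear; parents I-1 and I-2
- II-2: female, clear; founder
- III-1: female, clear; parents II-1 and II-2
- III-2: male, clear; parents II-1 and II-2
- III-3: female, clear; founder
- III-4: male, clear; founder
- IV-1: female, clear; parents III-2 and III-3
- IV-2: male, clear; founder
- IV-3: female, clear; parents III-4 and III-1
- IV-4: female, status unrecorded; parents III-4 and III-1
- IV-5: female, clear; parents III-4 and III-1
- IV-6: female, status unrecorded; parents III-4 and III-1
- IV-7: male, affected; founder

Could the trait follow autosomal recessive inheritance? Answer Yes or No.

A consistent assignment under autosomal recessive exists: I-1 QQ, I-2 QQ, II-1 QQ, II-2 QQ, III-1 QQ, III-2 QQ, III-3 QQ, III-4 QQ, IV-1 QQ, IV-2 QQ, IV-3 QQ, IV-4 QQ, IV-5 QQ, IV-6 QQ, IV-7 qq.
In this assignment every recorded phenotype matches its genotype and every non-founder's genotype is obtainable from its parents' genotypes, so the pedigree is consistent.

Yes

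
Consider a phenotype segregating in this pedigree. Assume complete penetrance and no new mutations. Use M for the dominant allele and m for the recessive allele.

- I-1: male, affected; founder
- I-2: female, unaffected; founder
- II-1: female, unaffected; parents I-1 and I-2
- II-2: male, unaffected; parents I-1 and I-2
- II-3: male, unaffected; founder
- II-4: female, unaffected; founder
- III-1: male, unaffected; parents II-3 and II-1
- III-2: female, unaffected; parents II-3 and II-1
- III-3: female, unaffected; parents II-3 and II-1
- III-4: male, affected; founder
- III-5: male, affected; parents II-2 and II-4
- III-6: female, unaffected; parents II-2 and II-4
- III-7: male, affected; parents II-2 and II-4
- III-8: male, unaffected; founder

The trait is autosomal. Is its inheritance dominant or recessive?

recessive

II-2 and II-4 are both unaffected yet have an affected child III-5. Under dominance, an affected child requires at least one affected parent, so the trait cannot be dominant.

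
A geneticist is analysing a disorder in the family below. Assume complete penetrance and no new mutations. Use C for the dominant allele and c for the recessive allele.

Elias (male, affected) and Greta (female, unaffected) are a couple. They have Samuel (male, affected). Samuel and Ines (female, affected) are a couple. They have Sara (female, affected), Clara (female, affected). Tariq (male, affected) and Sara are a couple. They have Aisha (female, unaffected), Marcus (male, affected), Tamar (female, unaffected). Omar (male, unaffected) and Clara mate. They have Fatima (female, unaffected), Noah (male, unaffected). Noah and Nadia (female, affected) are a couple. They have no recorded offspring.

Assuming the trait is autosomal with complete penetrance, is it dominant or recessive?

Tariq and Sara are both affected yet have an unaffected child Aisha. Under a recessive model two affected parents are homozygous and every child would be affected, so the trait cannot be recessive.

dominant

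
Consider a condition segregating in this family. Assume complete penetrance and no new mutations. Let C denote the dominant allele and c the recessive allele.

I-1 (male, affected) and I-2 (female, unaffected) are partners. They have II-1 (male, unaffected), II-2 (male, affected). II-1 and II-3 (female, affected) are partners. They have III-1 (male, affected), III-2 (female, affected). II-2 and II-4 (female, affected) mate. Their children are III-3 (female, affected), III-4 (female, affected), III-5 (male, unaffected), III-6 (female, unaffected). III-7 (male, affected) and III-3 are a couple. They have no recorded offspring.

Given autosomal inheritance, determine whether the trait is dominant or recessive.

II-2 and II-4 are both affected yet have an unaffected child III-5. Under a recessive model two affected parents are homozygous and every child would be affected, so the trait cannot be recessive.

dominant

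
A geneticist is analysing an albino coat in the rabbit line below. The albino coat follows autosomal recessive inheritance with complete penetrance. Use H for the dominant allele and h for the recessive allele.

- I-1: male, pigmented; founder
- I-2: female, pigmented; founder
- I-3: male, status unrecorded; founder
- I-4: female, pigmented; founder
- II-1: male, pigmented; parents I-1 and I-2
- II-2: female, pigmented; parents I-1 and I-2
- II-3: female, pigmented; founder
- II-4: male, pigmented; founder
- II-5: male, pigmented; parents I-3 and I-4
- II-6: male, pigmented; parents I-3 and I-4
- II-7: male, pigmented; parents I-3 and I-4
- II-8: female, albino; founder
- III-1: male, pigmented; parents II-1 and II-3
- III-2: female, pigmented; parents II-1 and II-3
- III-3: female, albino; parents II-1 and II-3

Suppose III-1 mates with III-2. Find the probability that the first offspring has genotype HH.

4/9

II-1 is pigmented so carries H and passed h to III-3 (hh), so II-1 is Hh.
II-3 is pigmented so carries H and passed h to III-3 (hh), so II-3 is Hh.
III-1 is a pigmented offspring of II-1 (Hh) × II-3 (Hh), whose cross gives 1/4 HH : 1/2 Hh : 1/4 hh; conditioning on being pigmented, III-1 is HH with probability 1/3, Hh with probability 2/3.
III-2 is a pigmented offspring of II-1 (Hh) × II-3 (Hh), whose cross gives 1/4 HH : 1/2 Hh : 1/4 hh; conditioning on being pigmented, III-2 is HH with probability 1/3, Hh with probability 2/3.
Summing over parental genotype combinations, P(offspring has genotype HH) = 1/9·1 + 2/9·1/2 + 2/9·1/2 + 4/9·1/4 = 4/9.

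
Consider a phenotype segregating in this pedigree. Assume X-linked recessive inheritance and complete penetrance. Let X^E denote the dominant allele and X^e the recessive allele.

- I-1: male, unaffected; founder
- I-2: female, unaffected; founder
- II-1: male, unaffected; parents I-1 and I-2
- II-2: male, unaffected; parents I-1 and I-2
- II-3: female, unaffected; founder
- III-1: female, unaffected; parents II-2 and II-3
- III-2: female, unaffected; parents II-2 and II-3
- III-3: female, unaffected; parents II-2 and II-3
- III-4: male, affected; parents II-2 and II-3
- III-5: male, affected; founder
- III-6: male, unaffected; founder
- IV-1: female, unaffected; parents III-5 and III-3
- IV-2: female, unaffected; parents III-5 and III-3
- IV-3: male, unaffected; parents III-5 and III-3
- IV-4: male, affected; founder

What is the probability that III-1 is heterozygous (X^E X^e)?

1/2

II-2 is unaffected, so II-2 is X^E Y.
II-3 is unaffected so carries E and passed e to III-4 (X^e Y), so II-3 is X^E X^e.
Their cross gives offspring ratios 1/2 X^E X^E : 1/2 X^E X^e. Conditioning on III-1 being unaffected, P(X^E X^e) = 1/2 / 1 = 1/2.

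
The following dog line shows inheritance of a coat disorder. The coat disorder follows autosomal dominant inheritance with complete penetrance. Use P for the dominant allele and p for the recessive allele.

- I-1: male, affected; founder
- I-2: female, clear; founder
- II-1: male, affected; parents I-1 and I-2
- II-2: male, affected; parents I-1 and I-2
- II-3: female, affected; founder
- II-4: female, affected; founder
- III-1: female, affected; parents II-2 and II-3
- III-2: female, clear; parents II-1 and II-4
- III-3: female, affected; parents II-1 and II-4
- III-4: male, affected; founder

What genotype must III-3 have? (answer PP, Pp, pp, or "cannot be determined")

III-3's phenotype allows PP or Pp, and no parent or child forces a single allele at both positions; consistent genotype assignments exist with III-3 as PP or Pp.

cannot be determined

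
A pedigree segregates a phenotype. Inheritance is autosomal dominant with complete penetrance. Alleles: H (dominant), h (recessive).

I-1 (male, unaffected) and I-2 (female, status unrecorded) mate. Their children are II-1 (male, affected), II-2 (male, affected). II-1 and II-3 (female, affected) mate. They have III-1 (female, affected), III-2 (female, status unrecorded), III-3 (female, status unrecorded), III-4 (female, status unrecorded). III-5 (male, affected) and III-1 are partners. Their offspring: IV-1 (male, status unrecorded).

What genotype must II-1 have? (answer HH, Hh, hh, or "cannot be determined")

From phenotype alone, II-1 is HH or Hh.
II-1 is affected so carries H and received h from I-1 (hh), so II-1 is Hh.

Hh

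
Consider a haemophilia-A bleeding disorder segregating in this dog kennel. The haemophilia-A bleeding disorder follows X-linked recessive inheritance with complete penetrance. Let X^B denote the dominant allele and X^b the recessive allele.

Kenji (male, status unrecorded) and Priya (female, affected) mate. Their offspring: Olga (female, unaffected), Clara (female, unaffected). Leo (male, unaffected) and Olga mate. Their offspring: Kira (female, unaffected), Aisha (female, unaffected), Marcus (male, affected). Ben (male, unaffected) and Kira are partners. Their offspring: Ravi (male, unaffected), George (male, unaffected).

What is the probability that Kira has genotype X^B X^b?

1/5

Leo is unaffected, so Leo is X^B Y.
Olga is unaffected so carries B and received b from Priya (X^b X^b), so Olga is X^B X^b.
Their cross gives offspring ratios 1/2 X^B X^B : 1/2 X^B X^b. Conditioning on Kira being unaffected, P(X^B X^b) = 1/2 / 1 = 1/2 before taking Kira's own offspring into account.
Ben is unaffected, so Ben is X^B Y.
Now use Kira's offspring. Probability of each recorded status — unaffected son Ravi: 1/2 if Kira is X^B X^b, 1 if X^B X^B; unaffected son George: 1/2 if Kira is X^B X^b, 1 if X^B X^B.
Bayes: P(X^B X^b) = 1/2·1/4 / (1/2·1/4 + 1/2·1) = 1/5.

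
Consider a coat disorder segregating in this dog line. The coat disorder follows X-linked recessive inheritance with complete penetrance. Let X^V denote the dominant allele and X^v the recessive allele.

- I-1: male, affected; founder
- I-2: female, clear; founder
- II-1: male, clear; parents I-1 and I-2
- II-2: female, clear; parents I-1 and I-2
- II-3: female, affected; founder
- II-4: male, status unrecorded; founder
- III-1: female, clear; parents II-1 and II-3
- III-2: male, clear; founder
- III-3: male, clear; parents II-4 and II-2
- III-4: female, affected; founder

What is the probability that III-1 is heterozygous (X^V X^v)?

III-1 is clear so carries V and received v from II-3 (X^v X^v), so III-1 is X^V X^v, giving P(X^V X^v) = 1.

1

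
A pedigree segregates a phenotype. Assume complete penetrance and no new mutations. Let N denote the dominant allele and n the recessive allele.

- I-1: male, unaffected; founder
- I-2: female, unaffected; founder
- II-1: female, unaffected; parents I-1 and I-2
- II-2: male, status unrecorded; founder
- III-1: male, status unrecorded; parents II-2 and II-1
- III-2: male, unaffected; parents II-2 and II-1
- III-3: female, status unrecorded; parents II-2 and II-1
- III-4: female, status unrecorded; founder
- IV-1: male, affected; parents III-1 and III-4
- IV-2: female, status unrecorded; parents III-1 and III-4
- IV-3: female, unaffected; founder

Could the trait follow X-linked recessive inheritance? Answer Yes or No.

A consistent assignment under X-linked recessive exists: I-1 X^N Y, I-2 X^N X^N, II-1 X^N X^N, II-2 X^N Y, III-1 X^N Y, III-2 X^N Y, III-3 X^N X^N, III-4 X^N X^n, IV-1 X^n Y, IV-2 X^N X^N, IV-3 X^N X^N.
In this assignment every recorded phenotype matches its genotype and every non-founder's genotype is obtainable from its parents' genotypes, so the pedigree is consistent.

Yes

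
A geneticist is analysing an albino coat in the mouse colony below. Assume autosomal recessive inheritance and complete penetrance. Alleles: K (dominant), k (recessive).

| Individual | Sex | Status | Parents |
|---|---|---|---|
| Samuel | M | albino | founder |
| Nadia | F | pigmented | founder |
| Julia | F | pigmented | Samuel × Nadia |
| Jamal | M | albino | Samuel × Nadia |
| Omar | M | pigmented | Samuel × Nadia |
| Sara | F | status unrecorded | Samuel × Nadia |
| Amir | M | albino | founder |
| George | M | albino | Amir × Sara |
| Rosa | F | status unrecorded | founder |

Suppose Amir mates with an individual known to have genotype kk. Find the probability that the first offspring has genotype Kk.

0

Amir is albino, so Amir is kk.
The cross gives 1 kk, so P(offspring has genotype Kk) = 0.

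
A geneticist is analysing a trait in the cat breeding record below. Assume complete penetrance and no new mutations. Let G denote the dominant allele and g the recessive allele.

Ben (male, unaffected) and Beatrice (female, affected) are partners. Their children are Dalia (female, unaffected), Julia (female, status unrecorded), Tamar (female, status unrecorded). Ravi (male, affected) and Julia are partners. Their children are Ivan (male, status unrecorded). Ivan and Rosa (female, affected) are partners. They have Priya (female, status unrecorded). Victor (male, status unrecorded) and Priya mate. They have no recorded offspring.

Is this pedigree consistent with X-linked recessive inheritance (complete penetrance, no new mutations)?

A consistent assignment under X-linked recessive exists: Ben X^G Y, Beatrice X^g X^g, Dalia X^G X^g, Julia X^G X^g, Tamar X^G X^g, Ravi X^g Y, Ivan X^G Y, Rosa X^g X^g, Priya X^G X^g, Victor X^G Y.
In this assignment every recorded phenotype matches its genotype and every non-founder's genotype is obtainable from its parents' genotypes, so the pedigree is consistent.

Yes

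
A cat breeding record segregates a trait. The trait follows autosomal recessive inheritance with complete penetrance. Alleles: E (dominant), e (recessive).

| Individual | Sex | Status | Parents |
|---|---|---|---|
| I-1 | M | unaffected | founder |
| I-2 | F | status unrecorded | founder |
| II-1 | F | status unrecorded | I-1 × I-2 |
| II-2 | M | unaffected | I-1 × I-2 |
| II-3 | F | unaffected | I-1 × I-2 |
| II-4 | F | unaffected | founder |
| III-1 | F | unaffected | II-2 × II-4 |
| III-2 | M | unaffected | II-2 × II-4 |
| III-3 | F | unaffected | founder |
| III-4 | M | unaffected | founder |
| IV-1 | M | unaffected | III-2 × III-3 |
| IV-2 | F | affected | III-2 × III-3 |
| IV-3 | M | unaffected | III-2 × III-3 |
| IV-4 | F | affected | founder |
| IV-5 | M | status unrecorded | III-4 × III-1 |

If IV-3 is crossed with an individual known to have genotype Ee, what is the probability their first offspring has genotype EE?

III-2 is unaffected so carries E and passed e to IV-2 (ee), so III-2 is Ee.
III-3 is unaffected so carries E and passed e to IV-2 (ee), so III-3 is Ee.
IV-3 is an unaffected offspring of III-2 (Ee) × III-3 (Ee), whose cross gives 1/4 EE : 1/2 Ee : 1/4 ee; conditioning on being unaffected, IV-3 is EE with probability 1/3, Ee with probability 2/3.
Summing over parental genotype combinations, P(offspring has genotype EE) = 1/3·1/2 + 2/3·1/4 = 1/3.

1/3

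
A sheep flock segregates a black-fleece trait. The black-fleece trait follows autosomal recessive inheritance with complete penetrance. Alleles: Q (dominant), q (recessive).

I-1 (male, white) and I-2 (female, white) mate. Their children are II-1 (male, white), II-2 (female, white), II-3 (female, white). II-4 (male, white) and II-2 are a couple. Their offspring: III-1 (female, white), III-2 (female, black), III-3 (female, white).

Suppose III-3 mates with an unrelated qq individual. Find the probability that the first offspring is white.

II-4 is white so carries Q and passed q to III-2 (qq), so II-4 is Qq.
II-2 is white so carries Q and passed q to III-2 (qq), so II-2 is Qq.
III-3 is a white offspring of II-4 (Qq) × II-2 (Qq), whose cross gives 1/4 QQ : 1/2 Qq : 1/4 qq; conditioning on being white, III-3 is QQ with probability 1/3, Qq with probability 2/3.
Summing over parental genotype combinations, P(offspring is white) = 1/3·1 + 2/3·1/2 = 2/3.

2/3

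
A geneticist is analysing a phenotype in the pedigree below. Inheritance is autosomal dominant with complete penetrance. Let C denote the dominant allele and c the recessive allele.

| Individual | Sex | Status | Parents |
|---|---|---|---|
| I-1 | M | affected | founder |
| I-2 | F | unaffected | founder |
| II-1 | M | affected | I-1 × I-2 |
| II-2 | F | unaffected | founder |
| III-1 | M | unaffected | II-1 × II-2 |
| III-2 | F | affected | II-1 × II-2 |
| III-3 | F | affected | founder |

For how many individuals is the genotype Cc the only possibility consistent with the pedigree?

2

Obligate heterozygotes: II-1 is affected so carries C and received c from I-2 (cc), so II-1 is Cc; III-2 is affected so carries C and received c from II-2 (cc), so III-2 is Cc.
Every other individual is either homozygous by phenotype or has at least one consistent homozygous assignment, so the count is 2.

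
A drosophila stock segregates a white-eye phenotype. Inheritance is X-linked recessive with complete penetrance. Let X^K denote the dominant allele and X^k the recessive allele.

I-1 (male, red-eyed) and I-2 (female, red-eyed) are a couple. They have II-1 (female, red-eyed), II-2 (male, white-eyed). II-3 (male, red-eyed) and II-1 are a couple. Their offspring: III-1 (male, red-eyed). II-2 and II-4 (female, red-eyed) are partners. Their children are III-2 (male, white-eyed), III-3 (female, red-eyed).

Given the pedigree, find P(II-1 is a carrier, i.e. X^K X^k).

1/3

I-1 is red-eyed, so I-1 is X^K Y.
I-2 is red-eyed so carries K and passed k to II-2 (X^k Y), so I-2 is X^K X^k.
Their cross gives offspring ratios 1/2 X^K X^K : 1/2 X^K X^k. Conditioning on II-1 being red-eyed, P(X^K X^k) = 1/2 / 1 = 1/2 before taking II-1's own offspring into account.
II-3 is red-eyed, so II-3 is X^K Y.
Now use II-1's offspring. Probability of each recorded status — red-eyed son III-1: 1/2 if II-1 is X^K X^k, 1 if X^K X^K.
Bayes: P(X^K X^k) = 1/2·1/2 / (1/2·1/2 + 1/2·1) = 1/3.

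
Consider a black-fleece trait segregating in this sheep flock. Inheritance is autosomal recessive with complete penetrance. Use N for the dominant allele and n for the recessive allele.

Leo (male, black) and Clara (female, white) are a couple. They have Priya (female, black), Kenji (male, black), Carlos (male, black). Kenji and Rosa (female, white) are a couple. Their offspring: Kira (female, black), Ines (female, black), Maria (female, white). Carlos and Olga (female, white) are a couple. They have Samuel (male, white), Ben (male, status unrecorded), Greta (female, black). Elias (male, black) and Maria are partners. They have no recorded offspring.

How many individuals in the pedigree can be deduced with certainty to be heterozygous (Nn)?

5

Obligate heterozygotes: Clara is white so carries N and passed n to Priya (nn), so Clara is Nn; Rosa is white so carries N and passed n to Kira (nn), so Rosa is Nn; Olga is white so carries N and passed n to Greta (nn), so Olga is Nn; Maria is white so carries N and received n from Kenji (nn), so Maria is Nn; Samuel is white so carries N and received n from Carlos (nn), so Samuel is Nn.
Every other individual is either homozygous by phenotype or has at least one consistent homozygous assignment, so the count is 5.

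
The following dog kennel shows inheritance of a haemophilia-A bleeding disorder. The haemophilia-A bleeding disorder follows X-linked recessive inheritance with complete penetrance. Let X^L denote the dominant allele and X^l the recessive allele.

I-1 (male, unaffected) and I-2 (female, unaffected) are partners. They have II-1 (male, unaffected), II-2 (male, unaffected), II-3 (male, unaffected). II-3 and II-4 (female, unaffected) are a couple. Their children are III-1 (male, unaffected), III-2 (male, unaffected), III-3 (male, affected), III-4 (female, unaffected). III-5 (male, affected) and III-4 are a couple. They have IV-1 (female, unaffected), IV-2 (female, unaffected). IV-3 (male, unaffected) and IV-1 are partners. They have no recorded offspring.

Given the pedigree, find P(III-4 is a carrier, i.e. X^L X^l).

1/5

II-3 is unaffected, so II-3 is X^L Y.
II-4 is unaffected so carries L and passed l to III-3 (X^l Y), so II-4 is X^L X^l.
Their cross gives offspring ratios 1/2 X^L X^L : 1/2 X^L X^l. Conditioning on III-4 being unaffected, P(X^L X^l) = 1/2 / 1 = 1/2 before taking III-4's own offspring into account.
III-5 is affected, so III-5 is X^l Y.
Now use III-4's offspring. Probability of each recorded status — unaffected daughter IV-1: 1/2 if III-4 is X^L X^l, 1 if X^L X^L; unaffected daughter IV-2: 1/2 if III-4 is X^L X^l, 1 if X^L X^L.
Bayes: P(X^L X^l) = 1/2·1/4 / (1/2·1/4 + 1/2·1) = 1/5.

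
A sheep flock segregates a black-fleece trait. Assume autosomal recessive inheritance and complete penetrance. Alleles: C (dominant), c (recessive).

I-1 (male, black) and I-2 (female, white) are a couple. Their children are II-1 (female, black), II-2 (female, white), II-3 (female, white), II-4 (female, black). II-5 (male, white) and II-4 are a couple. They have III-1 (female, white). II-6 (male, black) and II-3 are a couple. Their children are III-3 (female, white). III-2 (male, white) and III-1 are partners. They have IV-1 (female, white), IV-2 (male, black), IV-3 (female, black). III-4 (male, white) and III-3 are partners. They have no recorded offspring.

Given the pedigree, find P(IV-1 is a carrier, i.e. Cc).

2/3

III-2 is white so carries C and passed c to IV-2 (cc), so III-2 is Cc.
III-1 is white so carries C and received c from II-4 (cc), so III-1 is Cc.
Their cross gives offspring ratios 1/4 CC : 1/2 Cc : 1/4 cc. Conditioning on IV-1 being white, P(Cc) = 1/2 / 3/4 = 2/3.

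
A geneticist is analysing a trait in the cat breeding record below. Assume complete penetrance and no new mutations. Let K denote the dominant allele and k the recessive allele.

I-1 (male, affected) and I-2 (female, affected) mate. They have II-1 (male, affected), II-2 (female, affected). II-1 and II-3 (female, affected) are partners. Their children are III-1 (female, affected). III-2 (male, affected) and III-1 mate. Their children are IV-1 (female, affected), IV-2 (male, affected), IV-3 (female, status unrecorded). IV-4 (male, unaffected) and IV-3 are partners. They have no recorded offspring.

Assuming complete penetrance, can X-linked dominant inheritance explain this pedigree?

Yes

A consistent assignment under X-linked dominant exists: I-1 X^K Y, I-2 X^K X^K, II-1 X^K Y, II-2 X^K X^K, II-3 X^K X^K, III-1 X^K X^K, III-2 X^K Y, IV-1 X^K X^K, IV-2 X^K Y, IV-3 X^K X^K, IV-4 X^k Y.
In this assignment every recorded phenotype matches its genotype and every non-founder's genotype is obtainable from its parents' genotypes, so the pedigree is consistent.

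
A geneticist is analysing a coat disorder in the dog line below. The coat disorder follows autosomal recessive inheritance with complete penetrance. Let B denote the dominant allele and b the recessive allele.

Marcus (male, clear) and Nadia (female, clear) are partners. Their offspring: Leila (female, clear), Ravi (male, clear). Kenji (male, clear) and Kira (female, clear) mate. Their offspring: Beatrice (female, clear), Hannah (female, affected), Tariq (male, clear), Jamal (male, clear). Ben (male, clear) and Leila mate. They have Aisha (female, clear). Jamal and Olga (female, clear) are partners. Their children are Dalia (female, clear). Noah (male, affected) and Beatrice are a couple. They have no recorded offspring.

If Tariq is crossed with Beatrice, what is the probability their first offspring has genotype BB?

Kenji is clear so carries B and passed b to Hannah (bb), so Kenji is Bb.
Kira is clear so carries B and passed b to Hannah (bb), so Kira is Bb.
Tariq is a clear offspring of Kenji (Bb) × Kira (Bb), whose cross gives 1/4 BB : 1/2 Bb : 1/4 bb; conditioning on being clear, Tariq is BB with probability 1/3, Bb with probability 2/3.
Beatrice is a clear offspring of Kenji (Bb) × Kira (Bb), whose cross gives 1/4 BB : 1/2 Bb : 1/4 bb; conditioning on being clear, Beatrice is BB with probability 1/3, Bb with probability 2/3.
Summing over parental genotype combinations, P(offspring has genotype BB) = 1/9·1 + 2/9·1/2 + 2/9·1/2 + 4/9·1/4 = 4/9.

4/9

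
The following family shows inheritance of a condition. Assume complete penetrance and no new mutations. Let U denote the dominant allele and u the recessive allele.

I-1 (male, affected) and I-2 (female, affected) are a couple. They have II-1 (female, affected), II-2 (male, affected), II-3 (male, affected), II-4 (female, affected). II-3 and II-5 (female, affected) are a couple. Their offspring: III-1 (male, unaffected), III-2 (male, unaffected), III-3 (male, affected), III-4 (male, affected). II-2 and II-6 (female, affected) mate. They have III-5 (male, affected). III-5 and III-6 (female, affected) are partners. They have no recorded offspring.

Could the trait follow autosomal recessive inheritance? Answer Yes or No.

Under autosomal recessive, III-1 (unaffected, male) cannot arise from II-3 (affected) × II-5 (affected).

No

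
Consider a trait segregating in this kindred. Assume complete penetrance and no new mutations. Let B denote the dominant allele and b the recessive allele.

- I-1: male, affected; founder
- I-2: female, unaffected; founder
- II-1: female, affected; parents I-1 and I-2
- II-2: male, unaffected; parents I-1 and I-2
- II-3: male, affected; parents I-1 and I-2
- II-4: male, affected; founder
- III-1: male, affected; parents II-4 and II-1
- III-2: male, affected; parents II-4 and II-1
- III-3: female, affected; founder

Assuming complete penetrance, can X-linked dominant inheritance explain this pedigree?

Under X-linked dominant, II-3 (affected, male) cannot arise from I-1 (affected) × I-2 (unaffected).

No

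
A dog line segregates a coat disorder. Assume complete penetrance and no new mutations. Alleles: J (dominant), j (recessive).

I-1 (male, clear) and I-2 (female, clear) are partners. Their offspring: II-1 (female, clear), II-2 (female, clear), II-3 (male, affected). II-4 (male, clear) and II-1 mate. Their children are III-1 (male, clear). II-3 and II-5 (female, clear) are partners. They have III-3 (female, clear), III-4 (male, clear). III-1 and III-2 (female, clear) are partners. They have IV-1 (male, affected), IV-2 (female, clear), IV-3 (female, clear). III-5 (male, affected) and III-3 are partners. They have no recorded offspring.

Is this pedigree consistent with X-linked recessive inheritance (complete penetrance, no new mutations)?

A consistent assignment under X-linked recessive exists: I-1 X^J Y, I-2 X^J X^j, II-1 X^J X^J, II-2 X^J X^J, II-3 X^j Y, II-4 X^J Y, II-5 X^J X^J, III-1 X^J Y, III-2 X^J X^j, III-3 X^J X^j, III-4 X^J Y, III-5 X^j Y, IV-1 X^j Y, IV-2 X^J X^J, IV-3 X^J X^J.
In this assignment every recorded phenotype matches its genotype and every non-founder's genotype is obtainable from its parents' genotypes, so the pedigree is consistent.

Yes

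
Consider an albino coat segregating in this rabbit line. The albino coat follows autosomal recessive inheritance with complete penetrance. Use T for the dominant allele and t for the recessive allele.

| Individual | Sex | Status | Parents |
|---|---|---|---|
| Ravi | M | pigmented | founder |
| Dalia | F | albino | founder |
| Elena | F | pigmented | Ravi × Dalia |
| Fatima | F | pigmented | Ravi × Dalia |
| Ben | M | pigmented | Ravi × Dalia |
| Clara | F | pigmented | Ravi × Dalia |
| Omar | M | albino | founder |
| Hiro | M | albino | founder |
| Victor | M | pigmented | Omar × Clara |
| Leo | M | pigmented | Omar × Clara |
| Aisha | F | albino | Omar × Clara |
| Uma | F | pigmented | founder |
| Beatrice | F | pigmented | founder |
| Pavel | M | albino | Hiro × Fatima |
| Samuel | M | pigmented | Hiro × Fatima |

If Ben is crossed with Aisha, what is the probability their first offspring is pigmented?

Ben is pigmented so carries T and received t from Dalia (tt), so Ben is Tt.
Aisha is albino, so Aisha is tt.
The cross gives 1/2 Tt : 1/2 tt, so P(offspring is pigmented) = 1/2.

1/2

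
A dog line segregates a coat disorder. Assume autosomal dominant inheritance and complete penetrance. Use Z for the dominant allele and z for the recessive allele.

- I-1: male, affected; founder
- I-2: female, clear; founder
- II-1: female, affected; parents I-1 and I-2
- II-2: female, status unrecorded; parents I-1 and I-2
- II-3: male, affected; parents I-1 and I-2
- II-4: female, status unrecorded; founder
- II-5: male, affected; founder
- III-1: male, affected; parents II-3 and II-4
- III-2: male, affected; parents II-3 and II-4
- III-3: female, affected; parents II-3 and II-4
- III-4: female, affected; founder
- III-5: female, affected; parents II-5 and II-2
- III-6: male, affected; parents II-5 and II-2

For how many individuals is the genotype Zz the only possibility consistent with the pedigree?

2

Obligate heterozygotes: II-1 is affected so carries Z and received z from I-2 (zz), so II-1 is Zz; II-3 is affected so carries Z and received z from I-2 (zz), so II-3 is Zz.
Every other individual is either homozygous by phenotype or has at least one consistent homozygous assignment, so the count is 2.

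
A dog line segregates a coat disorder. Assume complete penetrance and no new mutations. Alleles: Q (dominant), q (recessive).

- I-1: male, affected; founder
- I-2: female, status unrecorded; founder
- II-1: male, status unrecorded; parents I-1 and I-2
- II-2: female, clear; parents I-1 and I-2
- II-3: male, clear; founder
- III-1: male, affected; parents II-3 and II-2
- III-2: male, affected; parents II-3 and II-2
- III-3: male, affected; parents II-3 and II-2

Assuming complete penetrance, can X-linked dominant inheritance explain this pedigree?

Under X-linked dominant, II-2 (clear, female) cannot arise from I-1 (affected) × I-2 (unrecorded).

No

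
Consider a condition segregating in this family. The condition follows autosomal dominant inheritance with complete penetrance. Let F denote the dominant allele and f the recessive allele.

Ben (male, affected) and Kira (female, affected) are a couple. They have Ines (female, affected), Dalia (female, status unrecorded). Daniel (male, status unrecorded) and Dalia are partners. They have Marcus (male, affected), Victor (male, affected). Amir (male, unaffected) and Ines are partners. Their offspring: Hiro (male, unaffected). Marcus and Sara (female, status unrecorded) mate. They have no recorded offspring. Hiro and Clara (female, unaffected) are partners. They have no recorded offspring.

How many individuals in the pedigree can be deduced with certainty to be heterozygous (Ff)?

1

Obligate heterozygotes: Ines is affected so carries F and passed f to Hiro (ff), so Ines is Ff.
Every other individual is either homozygous by phenotype or has at least one consistent homozygous assignment, so the count is 1.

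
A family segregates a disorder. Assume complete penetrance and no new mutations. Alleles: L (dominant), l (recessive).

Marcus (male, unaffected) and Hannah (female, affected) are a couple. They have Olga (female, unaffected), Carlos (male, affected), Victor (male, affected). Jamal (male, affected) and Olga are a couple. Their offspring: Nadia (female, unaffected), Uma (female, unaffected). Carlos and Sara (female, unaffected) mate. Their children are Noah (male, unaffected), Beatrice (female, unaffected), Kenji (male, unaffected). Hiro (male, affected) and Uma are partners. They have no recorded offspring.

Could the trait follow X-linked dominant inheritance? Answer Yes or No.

Under X-linked dominant, Nadia (unaffected, female) cannot arise from Jamal (affected) × Olga (unaffected).

No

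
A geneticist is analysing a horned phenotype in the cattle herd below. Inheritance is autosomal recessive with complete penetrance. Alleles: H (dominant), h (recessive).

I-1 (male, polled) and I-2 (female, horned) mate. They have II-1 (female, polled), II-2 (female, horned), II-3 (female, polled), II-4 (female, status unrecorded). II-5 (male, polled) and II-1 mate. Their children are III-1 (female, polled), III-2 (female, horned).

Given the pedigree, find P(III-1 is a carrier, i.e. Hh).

II-5 is polled so carries H and passed h to III-2 (hh), so II-5 is Hh.
II-1 is polled so carries H and received h from I-2 (hh), so II-1 is Hh.
Their cross gives offspring ratios 1/4 HH : 1/2 Hh : 1/4 hh. Conditioning on III-1 being polled, P(Hh) = 1/2 / 3/4 = 2/3.

2/3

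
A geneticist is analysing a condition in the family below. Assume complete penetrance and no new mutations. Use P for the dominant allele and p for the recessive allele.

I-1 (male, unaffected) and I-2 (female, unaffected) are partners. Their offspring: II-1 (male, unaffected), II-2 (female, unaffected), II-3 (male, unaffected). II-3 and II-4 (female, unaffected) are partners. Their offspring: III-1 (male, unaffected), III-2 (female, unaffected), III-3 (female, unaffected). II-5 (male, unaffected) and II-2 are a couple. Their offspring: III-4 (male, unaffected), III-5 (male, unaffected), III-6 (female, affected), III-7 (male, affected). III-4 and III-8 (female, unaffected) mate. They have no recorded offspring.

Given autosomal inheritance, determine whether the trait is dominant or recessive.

recessive

II-5 and II-2 are both unaffected yet have an affected child III-6. Under dominance, an affected child requires at least one affected parent, so the trait cannot be dominant.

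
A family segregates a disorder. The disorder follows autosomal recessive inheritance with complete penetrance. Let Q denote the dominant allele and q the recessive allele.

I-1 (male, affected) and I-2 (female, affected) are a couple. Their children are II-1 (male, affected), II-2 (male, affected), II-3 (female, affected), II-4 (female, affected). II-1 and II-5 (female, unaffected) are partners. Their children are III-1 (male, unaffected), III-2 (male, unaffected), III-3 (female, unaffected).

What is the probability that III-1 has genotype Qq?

1

III-1 is unaffected so carries Q and received q from II-1 (qq), so III-1 is Qq, giving P(Qq) = 1.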